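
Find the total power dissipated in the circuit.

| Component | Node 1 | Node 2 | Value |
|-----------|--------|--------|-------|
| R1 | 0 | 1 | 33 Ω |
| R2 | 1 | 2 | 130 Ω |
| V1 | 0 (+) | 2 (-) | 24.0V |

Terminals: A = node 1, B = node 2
Nodal analysis, taking node 2 as the 0 V reference.
Source V1 fixes V_0 = 24 V.
KCL at each unknown node (sum of currents leaving = 0; resistances in Ω):
  Node 1: (V_1 - 24)/33 + (V_1 - 0)/130 = 0
Collecting terms: 0.038 × V_1 = 0.7273  =>  V_1 = 19.14 V
Power in each resistor, P = (ΔV)²/R:
  P_R1 = (24 - 19.14)²/33 = 0.7154 W
  P_R2 = (19.14 - 0)²/130 = 2.818 W
P_total = P_R1 + P_R2 = 3.534 W

Final answer: 3.534 W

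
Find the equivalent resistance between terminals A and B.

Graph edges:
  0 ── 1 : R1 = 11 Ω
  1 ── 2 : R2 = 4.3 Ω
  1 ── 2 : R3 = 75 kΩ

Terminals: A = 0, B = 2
Reduce the network between node 0 (A) and node 2 (B) by series/parallel combination:
  Rp1 = R2 ‖ R3 (parallel, both between nodes 1 and 2) = 1/(1/4.3 + 1/75000) = 4.3 Ω
  Rs1 = R1 + Rp1 (series, joined only at node 1) = 11 + 4.3 = 15.3 Ω
R_eq = 15.3 Ω

Final answer: 15.3 Ω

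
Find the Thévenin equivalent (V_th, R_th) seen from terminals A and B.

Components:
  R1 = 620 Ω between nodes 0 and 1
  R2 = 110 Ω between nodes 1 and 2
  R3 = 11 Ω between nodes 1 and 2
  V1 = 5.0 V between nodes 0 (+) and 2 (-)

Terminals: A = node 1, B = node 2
Step 1 — V_th is the open-circuit voltage V_A - V_B (nothing connected across the terminals).
Nodal analysis, taking node 2 as the 0 V reference.
Source V1 fixes V_0 = 5 V.
KCL at each unknown node (sum of currents leaving = 0; resistances in Ω):
  Node 1: (V_1 - 5)/620 + (V_1 - 0)/110 + (V_1 - 0)/11 = 0
Collecting terms: 0.1016 × V_1 = 0.008065  =>  V_1 = 0.07937 V
V_th = V_1 - V_2 = 0.07937 - 0 = 0.07937 V
Step 2 — R_th: zero the source — replace V1 by a short circuit (node 2 merges into node 0) — and find the resistance seen between A (node 1) and B (node 0).
Reduce the network between node 1 (A) and node 0 (B) by series/parallel combination:
  Rp1 = R1 ‖ R2 ‖ R3 (parallel, all between nodes 0 and 1) = 1/(1/620 + 1/110 + 1/11) = 9.841 Ω
R_th = 9.841 Ω

Final answer: V_th = 0.07937 V, R_th = 9.841 Ω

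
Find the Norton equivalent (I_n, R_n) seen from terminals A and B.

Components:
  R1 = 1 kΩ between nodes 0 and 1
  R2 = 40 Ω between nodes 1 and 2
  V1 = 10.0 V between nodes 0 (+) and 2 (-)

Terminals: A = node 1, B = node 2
Find the Thévenin equivalent first; then I_n = V_th/R_th and R_n = R_th.
Step 1 — V_th is the open-circuit voltage V_A - V_B (nothing connected across the terminals).
Nodal analysis, taking node 2 as the 0 V reference.
Source V1 fixes V_0 = 10 V.
KCL at each unknown node (sum of currents leaving = 0; resistances in Ω):
  Node 1: (V_1 - 10)/1000 + (V_1 - 0)/40 = 0
Collecting terms: 0.026 × V_1 = 0.01  =>  V_1 = 0.3846 V
V_th = V_1 - V_2 = 0.3846 - 0 = 0.3846 V
Step 2 — R_th: zero the source — replace V1 by a short circuit (node 2 merges into node 0) — and find the resistance seen between A (node 1) and B (node 0).
Reduce the network between node 1 (A) and node 0 (B) by series/parallel combination:
  Rp1 = R1 ‖ R2 (parallel, both between nodes 0 and 1) = 1/(1/1000 + 1/40) = 38.46 Ω
R_th = 38.46 Ω
I_n = V_th/R_th = 0.3846/38.46 = 0.01 A, and R_n = R_th = 38.46 Ω

Final answer: I_n = 0.01 A, R_n = 38.46 Ω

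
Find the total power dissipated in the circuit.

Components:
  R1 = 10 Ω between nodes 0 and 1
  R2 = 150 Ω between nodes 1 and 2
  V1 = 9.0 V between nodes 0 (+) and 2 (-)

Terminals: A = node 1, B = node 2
Nodal analysis, taking node 2 as the 0 V reference.
Source V1 fixes V_0 = 9 V.
KCL at each unknown node (sum of currents leaving = 0; resistances in Ω):
  Node 1: (V_1 - 9)/10 + (V_1 - 0)/150 = 0
Collecting terms: 0.1067 × V_1 = 0.9  =>  V_1 = 8.438 V
Power in each resistor, P = (ΔV)²/R:
  P_R1 = (9 - 8.438)²/10 = 0.03164 W
  P_R2 = (8.438 - 0)²/150 = 0.4746 W
P_total = P_R1 + P_R2 = 0.5062 W

Final answer: 0.5062 W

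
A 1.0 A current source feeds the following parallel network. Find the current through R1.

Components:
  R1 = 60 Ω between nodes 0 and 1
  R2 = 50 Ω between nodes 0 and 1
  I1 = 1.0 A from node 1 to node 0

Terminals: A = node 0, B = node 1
All resistors sit directly between nodes 0 and 1, so they are in parallel and share one voltage V; the full source current 1 A splits among them.
1/R_par = 1/60 + 1/50 = 0.03667 S  =>  R_par = 27.27 Ω
V = I × R_par = 1 × 27.27 = 27.27 V
I_R1 = V/R1 = 27.27/60 = 0.4545 A

Final answer: 0.4545 A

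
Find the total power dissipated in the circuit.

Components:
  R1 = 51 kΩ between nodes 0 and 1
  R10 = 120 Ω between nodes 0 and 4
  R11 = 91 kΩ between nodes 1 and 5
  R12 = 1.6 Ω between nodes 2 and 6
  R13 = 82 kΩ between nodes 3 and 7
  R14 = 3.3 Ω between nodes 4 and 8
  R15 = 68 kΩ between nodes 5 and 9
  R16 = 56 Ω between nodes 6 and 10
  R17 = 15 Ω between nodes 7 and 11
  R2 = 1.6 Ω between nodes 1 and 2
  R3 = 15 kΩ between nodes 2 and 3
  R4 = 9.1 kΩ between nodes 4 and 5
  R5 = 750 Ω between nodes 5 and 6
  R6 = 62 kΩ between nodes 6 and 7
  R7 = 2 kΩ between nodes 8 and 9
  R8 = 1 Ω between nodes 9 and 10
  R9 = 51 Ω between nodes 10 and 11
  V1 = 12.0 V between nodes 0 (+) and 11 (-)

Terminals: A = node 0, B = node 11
Nodal analysis, taking node 11 as the 0 V reference.
Source V1 fixes V_0 = 12 V.
KCL at each unknown node (sum of currents leaving = 0; resistances in Ω):
  Node 1: (V_1 - 12)/51000 + (V_1 - V_2)/1.6 + (V_1 - V_5)/91000 = 0
  Node 2: (V_2 - V_1)/1.6 + (V_2 - V_3)/15000 + (V_2 - V_6)/1.6 = 0
  Node 3: (V_3 - V_2)/15000 + (V_3 - V_7)/82000 = 0
  Node 4: (V_4 - V_5)/9100 + (V_4 - 12)/120 + (V_4 - V_8)/3.3 = 0
  Node 5: (V_5 - V_4)/9100 + (V_5 - V_6)/750 + (V_5 - V_1)/91000 + (V_5 - V_9)/68000 = 0
  Node 6: (V_6 - V_5)/750 + (V_6 - V_7)/62000 + (V_6 - V_2)/1.6 + (V_6 - V_10)/56 = 0
  Node 7: (V_7 - V_6)/62000 + (V_7 - V_3)/82000 + (V_7 - 0)/15 = 0
  Node 8: (V_8 - V_9)/2000 + (V_8 - V_4)/3.3 = 0
  Node 9: (V_9 - V_8)/2000 + (V_9 - V_10)/1 + (V_9 - V_5)/68000 = 0
  Node 10: (V_10 - V_9)/1 + (V_10 - 0)/51 + (V_10 - V_6)/56 = 0
Collecting terms (coefficients in siemens):
  0.625·V_1 - 0.625·V_2 - 0.00001099·V_5 = 0.0002353
  1.25·V_2 - 0.625·V_1 - 0.00006667·V_3 - 0.625·V_6 = 0
  0.00007886·V_3 - 0.00006667·V_2 - 0.0000122·V_7 = 0
  0.3115·V_4 - 0.0001099·V_5 - 0.303·V_8 = 0.1
  0.001469·V_5 - 0.00001099·V_1 - 0.0001099·V_4 - 0.001333·V_6 - 0.00001471·V_9 = 0
  0.6442·V_6 - 0.625·V_2 - 0.001333·V_5 - 0.00001613·V_7 - 0.01786·V_10 = 0
  0.06669·V_7 - 0.0000122·V_3 - 0.00001613·V_6 = 0
  0.3035·V_8 - 0.303·V_4 - 0.0005·V_9 = 0
  1.001·V_9 - 0.00001471·V_5 - 0.0005·V_8 - 1·V_10 = 0
  1.037·V_10 - 0.01786·V_6 - 1·V_9 = 0
Solving these 10 simultaneous equations (Gaussian elimination) gives:
  V_1 = 0.4173 V, V_2 = 0.417 V, V_3 = 0.3525 V, V_4 = 11.22 V
  V_5 = 1.224 V, V_6 = 0.4166 V, V_7 = 0.0001652 V, V_8 = 11.2 V
  V_9 = 0.3491 V, V_10 = 0.3437 V
Power in each resistor, P = (ΔV)²/R:
  P_R1 = (12 - 0.4173)²/51000 = 0.002631 W
  P_R2 = (0.4173 - 0.417)²/1.6 = 0.00000008909 W
  P_R3 = (0.417 - 0.3525)²/15000 = 0.0000002769 W
  P_R4 = (11.22 - 1.224)²/9100 = 0.01097 W
  P_R5 = (1.224 - 0.4166)²/750 = 0.000869 W
  P_R6 = (0.4166 - 0.0001652)²/62000 = 0.000002797 W
  P_R7 = (11.2 - 0.3491)²/2000 = 0.05886 W
  P_R8 = (0.3491 - 0.3437)²/1 = 0.00002957 W
  P_R9 = (0.3437 - 0)²/51 = 0.002316 W
  P_R10 = (12 - 11.22)²/120 = 0.005106 W
  P_R11 = (0.4173 - 1.224)²/91000 = 0.000007149 W
  P_R12 = (0.417 - 0.4166)²/1.6 = 0.00000008588 W
  P_R13 = (0.3525 - 0.0001652)²/82000 = 0.000001514 W
  P_R14 = (11.22 - 11.2)²/3.3 = 0.00009712 W
  P_R15 = (1.224 - 0.3491)²/68000 = 0.00001125 W
  P_R16 = (0.4166 - 0.3437)²/56 = 0.00009484 W
  P_R17 = (0.0001652 - 0)²/15 = 0.000000001819 W
P_total = P_R1 + P_R2 + P_R3 + P_R4 + P_R5 + P_R6 + P_R7 + P_R8 + P_R9 + P_R10 + P_R11 + P_R12 + P_R13 + P_R14 + P_R15 + P_R16 + P_R17 = 0.081 W

Final answer: 0.081 W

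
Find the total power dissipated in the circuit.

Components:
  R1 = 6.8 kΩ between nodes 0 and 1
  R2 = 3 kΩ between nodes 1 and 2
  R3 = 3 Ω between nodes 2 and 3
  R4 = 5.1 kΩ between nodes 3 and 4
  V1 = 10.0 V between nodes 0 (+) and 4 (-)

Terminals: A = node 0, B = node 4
Nodal analysis, taking node 4 as the 0 V reference.
Source V1 fixes V_0 = 10 V.
KCL at each unknown node (sum of currents leaving = 0; resistances in Ω):
  Node 1: (V_1 - 10)/6800 + (V_1 - V_2)/3000 = 0
  Node 2: (V_2 - V_1)/3000 + (V_2 - V_3)/3 = 0
  Node 3: (V_3 - V_2)/3 + (V_3 - 0)/5100 = 0
Collecting terms (coefficients in siemens):
  0.0004804·V_1 - 0.0003333·V_2 = 0.001471
  0.3337·V_2 - 0.0003333·V_1 - 0.3333·V_3 = 0
  0.3335·V_3 - 0.3333·V_2 = 0
Solving these 3 simultaneous equations (Gaussian elimination) gives:
  V_1 = 5.437 V, V_2 = 3.424 V, V_3 = 3.422 V
Power in each resistor, P = (ΔV)²/R:
  P_R1 = (10 - 5.437)²/6800 = 0.003062 W
  P_R2 = (5.437 - 3.424)²/3000 = 0.001351 W
  P_R3 = (3.424 - 3.422)²/3 = 0.000001351 W
  P_R4 = (3.422 - 0)²/5100 = 0.002296 W
P_total = P_R1 + P_R2 + P_R3 + P_R4 = 0.00671 W

Final answer: 0.00671 W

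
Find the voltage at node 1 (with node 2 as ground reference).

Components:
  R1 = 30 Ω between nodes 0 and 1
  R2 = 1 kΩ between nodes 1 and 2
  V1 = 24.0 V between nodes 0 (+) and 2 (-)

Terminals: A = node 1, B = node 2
Nodal analysis, taking node 2 as the 0 V reference.
Source V1 fixes V_0 = 24 V.
KCL at each unknown node (sum of currents leaving = 0; resistances in Ω):
  Node 1: (V_1 - 24)/30 + (V_1 - 0)/1000 = 0
Collecting terms: 0.03433 × V_1 = 0.8  =>  V_1 = 23.3 V
The requested potential is V_1 = 23.3 V.

Final answer: V_1 = 23.3 V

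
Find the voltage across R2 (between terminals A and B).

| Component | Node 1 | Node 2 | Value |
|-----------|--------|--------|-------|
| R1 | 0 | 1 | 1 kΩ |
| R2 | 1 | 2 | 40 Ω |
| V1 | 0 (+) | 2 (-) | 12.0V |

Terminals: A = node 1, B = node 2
R1 and R2 are in series across V1 (node 0 → node 1 → node 2), and the output A–B is taken across R2, so this is a voltage divider.
Series current: I = V1/(R1 + R2) = 12/(1000 + 40) = 12/1040 = 0.01154 A
V_R2 = I × R2 = V1 × R2/(R1 + R2) = 12 × 40/1040 = 0.4615 V

Final answer: 0.4615 V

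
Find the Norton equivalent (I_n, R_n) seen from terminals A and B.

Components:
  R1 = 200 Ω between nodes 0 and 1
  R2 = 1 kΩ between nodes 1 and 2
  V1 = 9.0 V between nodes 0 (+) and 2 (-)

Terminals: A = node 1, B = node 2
Find the Thévenin equivalent first; then I_n = V_th/R_th and R_n = R_th.
Step 1 — V_th is the open-circuit voltage V_A - V_B (nothing connected across the terminals).
Nodal analysis, taking node 2 as the 0 V reference.
Source V1 fixes V_0 = 9 V.
KCL at each unknown node (sum of currents leaving = 0; resistances in Ω):
  Node 1: (V_1 - 9)/200 + (V_1 - 0)/1000 = 0
Collecting terms: 0.006 × V_1 = 0.045  =>  V_1 = 7.5 V
V_th = V_1 - V_2 = 7.5 - 0 = 7.5 V
Step 2 — R_th: zero the source — replace V1 by a short circuit (node 2 merges into node 0) — and find the resistance seen between A (node 1) and B (node 0).
Reduce the network between node 1 (A) and node 0 (B) by series/parallel combination:
  Rp1 = R1 ‖ R2 (parallel, both between nodes 0 and 1) = 1/(1/200 + 1/1000) = 166.7 Ω
R_th = 166.7 Ω
I_n = V_th/R_th = 7.5/166.7 = 0.045 A, and R_n = R_th = 166.7 Ω

Final answer: I_n = 0.045 A, R_n = 166.7 Ω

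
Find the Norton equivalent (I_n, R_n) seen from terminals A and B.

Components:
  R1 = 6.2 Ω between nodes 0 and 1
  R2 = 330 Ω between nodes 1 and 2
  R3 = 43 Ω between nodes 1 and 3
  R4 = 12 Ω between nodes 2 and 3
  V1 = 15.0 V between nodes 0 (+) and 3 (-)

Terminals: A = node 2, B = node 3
Find the Thévenin equivalent first; then I_n = V_th/R_th and R_n = R_th.
Step 1 — V_th is the open-circuit voltage V_A - V_B (nothing connected across the terminals).
Nodal analysis, taking node 3 as the 0 V reference.
Source V1 fixes V_0 = 15 V.
KCL at each unknown node (sum of currents leaving = 0; resistances in Ω):
  Node 1: (V_1 - 15)/6.2 + (V_1 - V_2)/330 + (V_1 - 0)/43 = 0
  Node 2: (V_2 - V_1)/330 + (V_2 - 0)/12 = 0
Collecting terms (coefficients in siemens):
  0.1876·V_1 - 0.00303·V_2 = 2.419
  0.08636·V_2 - 0.00303·V_1 = 0
Determinant D = (0.1876)(0.08636) - (-0.00303)(-0.00303) = 0.01619
V_1 = [(2.419)(0.08636) - (-0.00303)(0)]/D = 12.91 V
V_2 = [(0.1876)(0) - (2.419)(-0.00303)]/D = 0.4528 V
V_th = V_2 - V_3 = 0.4528 - 0 = 0.4528 V
Step 2 — R_th: zero the source — replace V1 by a short circuit (node 3 merges into node 0) — and find the resistance seen between A (node 2) and B (node 0).
Reduce the network between node 2 (A) and node 0 (B) by series/parallel combination:
  Rp1 = R1 ‖ R3 (parallel, both between nodes 0 and 1) = 1/(1/6.2 + 1/43) = 5.419 Ω
  Rs1 = R2 + Rp1 (series, joined only at node 1) = 330 + 5.419 = 335.4 Ω
  Rp2 = R4 ‖ Rs1 (parallel, both between nodes 0 and 2) = 1/(1/12 + 1/335.4) = 11.59 Ω
R_th = 11.59 Ω
I_n = V_th/R_th = 0.4528/11.59 = 0.03908 A, and R_n = R_th = 11.59 Ω

Final answer: I_n = 0.03908 A, R_n = 11.59 Ω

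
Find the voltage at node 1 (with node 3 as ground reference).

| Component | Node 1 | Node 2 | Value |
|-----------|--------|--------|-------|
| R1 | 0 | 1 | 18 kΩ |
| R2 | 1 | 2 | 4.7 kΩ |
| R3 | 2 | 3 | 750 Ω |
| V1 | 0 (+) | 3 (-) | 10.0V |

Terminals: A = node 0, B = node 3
Nodal analysis, taking node 3 as the 0 V reference.
Source V1 fixes V_0 = 10 V.
KCL at each unknown node (sum of currents leaving = 0; resistances in Ω):
  Node 1: (V_1 - 10)/18000 + (V_1 - V_2)/4700 = 0
  Node 2: (V_2 - V_1)/4700 + (V_2 - 0)/750 = 0
Collecting terms (coefficients in siemens):
  0.0002683·V_1 - 0.0002128·V_2 = 0.0005556
  0.001546·V_2 - 0.0002128·V_1 = 0
Determinant D = (0.0002683)(0.001546) - (-0.0002128)(-0.0002128) = 0.0000003696
V_1 = [(0.0005556)(0.001546) - (-0.0002128)(0)]/D = 2.324 V
V_2 = [(0.0002683)(0) - (0.0005556)(-0.0002128)]/D = 0.3198 V
The requested potential is V_1 = 2.324 V.

Final answer: V_1 = 2.324 V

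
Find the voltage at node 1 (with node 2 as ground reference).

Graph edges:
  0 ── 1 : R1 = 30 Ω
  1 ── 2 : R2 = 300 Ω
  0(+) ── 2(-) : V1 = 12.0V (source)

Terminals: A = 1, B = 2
Nodal analysis, taking node 2 as the 0 V reference.
Source V1 fixes V_0 = 12 V.
KCL at each unknown node (sum of currents leaving = 0; resistances in Ω):
  Node 1: (V_1 - 12)/30 + (V_1 - 0)/300 = 0
Collecting terms: 0.03667 × V_1 = 0.4  =>  V_1 = 10.91 V
The requested potential is V_1 = 10.91 V.

Final answer: V_1 = 10.91 V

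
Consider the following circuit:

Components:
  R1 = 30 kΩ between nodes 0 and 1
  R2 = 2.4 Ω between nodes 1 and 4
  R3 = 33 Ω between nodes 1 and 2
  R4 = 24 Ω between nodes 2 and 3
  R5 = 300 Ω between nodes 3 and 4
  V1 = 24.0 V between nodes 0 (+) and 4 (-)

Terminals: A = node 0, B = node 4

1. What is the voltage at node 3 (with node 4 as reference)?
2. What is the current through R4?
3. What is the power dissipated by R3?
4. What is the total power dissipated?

Nodal analysis, taking node 4 as the 0 V reference.
Source V1 fixes V_0 = 24 V.
KCL at each unknown node (sum of currents leaving = 0; resistances in Ω):
  Node 1: (V_1 - 24)/30000 + (V_1 - 0)/2.4 + (V_1 - V_2)/33 = 0
  Node 2: (V_2 - V_1)/33 + (V_2 - V_3)/24 = 0
  Node 3: (V_3 - V_2)/24 + (V_3 - 0)/300 = 0
Collecting terms (coefficients in siemens):
  0.447·V_1 - 0.0303·V_2 = 0.0008
  0.07197·V_2 - 0.0303·V_1 - 0.04167·V_3 = 0
  0.045·V_3 - 0.04167·V_2 = 0
Solving these 3 simultaneous equations (Gaussian elimination) gives:
  V_1 = 0.001907 V, V_2 = 0.001731 V, V_3 = 0.001603 V
Part 1:
  Read off the nodal solution: V_3 = 0.001603 V
Part 2:
  I_R4 = (V_2 - V_3)/R4 = (0.001731 - 0.001603)/24 = 0.000005342 A
  Magnitude: I_R4 = 0.000005342 A
Part 3:
  I_R3 = (V_1 - V_2)/R3 = (0.001907 - 0.001731)/33 = 0.000005342 A
  P_R3 = I_R3² × R3 = (0.000005342)² × 33 = 0.0000000009417 W
Part 4:
  Power in each resistor, P = (ΔV)²/R:
    P_R1 = (24 - 0.001907)²/30000 = 0.0192 W
    P_R2 = (0.001907 - 0)²/2.4 = 0.000001515 W
    P_R3 = (0.001907 - 0.001731)²/33 = 0.0000000009417 W
    P_R4 = (0.001731 - 0.001603)²/24 = 0.0000000006848 W
    P_R5 = (0.001603 - 0)²/300 = 0.00000000856 W
  P_total = P_R1 + P_R2 + P_R3 + P_R4 + P_R5 = 0.0192 W

Final answers:
1. V_3 = 0.001603 V
2. I_R4 = 5.342e-06 A
3. P_R3 = 9.417e-10 W
4. P_total = 0.0192 W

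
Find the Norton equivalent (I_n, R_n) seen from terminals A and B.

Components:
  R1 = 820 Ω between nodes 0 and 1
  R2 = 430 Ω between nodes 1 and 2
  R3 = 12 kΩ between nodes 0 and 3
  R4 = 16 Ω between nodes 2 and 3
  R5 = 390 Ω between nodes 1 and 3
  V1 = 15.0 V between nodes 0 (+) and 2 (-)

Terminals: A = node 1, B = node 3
Find the Thévenin equivalent first; then I_n = V_th/R_th and R_n = R_th.
Step 1 — V_th is the open-circuit voltage V_A - V_B (nothing connected across the terminals).
Nodal analysis, taking node 2 as the 0 V reference.
Source V1 fixes V_0 = 15 V.
KCL at each unknown node (sum of currents leaving = 0; resistances in Ω):
  Node 1: (V_1 - 15)/820 + (V_1 - 0)/430 + (V_1 - V_3)/390 = 0
  Node 3: (V_3 - 15)/12000 + (V_3 - 0)/16 + (V_3 - V_1)/390 = 0
Collecting terms (coefficients in siemens):
  0.006109·V_1 - 0.002564·V_3 = 0.01829
  0.06515·V_3 - 0.002564·V_1 = 0.00125
Determinant D = (0.006109)(0.06515) - (-0.002564)(-0.002564) = 0.0003914
V_1 = [(0.01829)(0.06515) - (-0.002564)(0.00125)]/D = 3.053 V
V_3 = [(0.006109)(0.00125) - (0.01829)(-0.002564)]/D = 0.1393 V
V_th = V_1 - V_3 = 3.053 - 0.1393 = 2.913 V
Step 2 — R_th: zero the source — replace V1 by a short circuit (node 2 merges into node 0) — and find the resistance seen between A (node 1) and B (node 3).
Reduce the network between node 1 (A) and node 3 (B) by series/parallel combination:
  Rp1 = R1 ‖ R2 (parallel, both between nodes 0 and 1) = 1/(1/820 + 1/430) = 282.1 Ω
  Rp2 = R3 ‖ R4 (parallel, both between nodes 0 and 3) = 1/(1/12000 + 1/16) = 15.98 Ω
  Rs1 = Rp1 + Rp2 (series, joined only at node 0) = 282.1 + 15.98 = 298.1 Ω
  Rp3 = R5 ‖ Rs1 (parallel, both between nodes 1 and 3) = 1/(1/390 + 1/298.1) = 168.9 Ω
R_th = 168.9 Ω
I_n = V_th/R_th = 2.913/168.9 = 0.01725 A, and R_n = R_th = 168.9 Ω

Final answer: I_n = 0.01725 A, R_n = 168.9 Ω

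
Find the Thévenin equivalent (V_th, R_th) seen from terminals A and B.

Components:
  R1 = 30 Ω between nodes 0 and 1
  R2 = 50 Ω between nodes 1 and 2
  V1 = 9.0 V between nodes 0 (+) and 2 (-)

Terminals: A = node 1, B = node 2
Step 1 — V_th is the open-circuit voltage V_A - V_B (nothing connected across the terminals).
Nodal analysis, taking node 2 as the 0 V reference.
Source V1 fixes V_0 = 9 V.
KCL at each unknown node (sum of currents leaving = 0; resistances in Ω):
  Node 1: (V_1 - 9)/30 + (V_1 - 0)/50 = 0
Collecting terms: 0.05333 × V_1 = 0.3  =>  V_1 = 5.625 V
V_th = V_1 - V_2 = 5.625 - 0 = 5.625 V
Step 2 — R_th: zero the source — replace V1 by a short circuit (node 2 merges into node 0) — and find the resistance seen between A (node 1) and B (node 0).
Reduce the network between node 1 (A) and node 0 (B) by series/parallel combination:
  Rp1 = R1 ‖ R2 (parallel, both between nodes 0 and 1) = 1/(1/30 + 1/50) = 18.75 Ω
R_th = 18.75 Ω

Final answer: V_th = 5.625 V, R_th = 18.75 Ω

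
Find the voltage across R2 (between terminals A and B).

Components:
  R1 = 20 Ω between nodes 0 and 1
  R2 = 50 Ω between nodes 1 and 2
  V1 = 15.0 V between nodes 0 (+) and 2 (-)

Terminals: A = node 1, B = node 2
R1 and R2 are in series across V1 (node 0 → node 1 → node 2), and the output A–B is taken across R2, so this is a voltage divider.
Series current: I = V1/(R1 + R2) = 15/(20 + 50) = 15/70 = 0.2143 A
V_R2 = I × R2 = V1 × R2/(R1 + R2) = 15 × 50/70 = 10.71 V

Final answer: 10.71 V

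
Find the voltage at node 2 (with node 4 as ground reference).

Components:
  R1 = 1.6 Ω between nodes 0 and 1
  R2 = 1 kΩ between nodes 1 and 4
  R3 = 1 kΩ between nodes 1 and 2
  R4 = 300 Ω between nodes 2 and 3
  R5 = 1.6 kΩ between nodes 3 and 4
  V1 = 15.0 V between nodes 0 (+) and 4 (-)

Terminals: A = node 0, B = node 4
Nodal analysis, taking node 4 as the 0 V reference.
Source V1 fixes V_0 = 15 V.
KCL at each unknown node (sum of currents leaving = 0; resistances in Ω):
  Node 1: (V_1 - 15)/1.6 + (V_1 - 0)/1000 + (V_1 - V_2)/1000 = 0
  Node 2: (V_2 - V_1)/1000 + (V_2 - V_3)/300 = 0
  Node 3: (V_3 - V_2)/300 + (V_3 - 0)/1600 = 0
Collecting terms (coefficients in siemens):
  0.627·V_1 - 0.001·V_2 = 9.375
  0.004333·V_2 - 0.001·V_1 - 0.003333·V_3 = 0
  0.003958·V_3 - 0.003333·V_2 = 0
Solving these 3 simultaneous equations (Gaussian elimination) gives:
  V_1 = 14.97 V, V_2 = 9.806 V, V_3 = 8.258 V
The requested potential is V_2 = 9.806 V.

Final answer: V_2 = 9.806 V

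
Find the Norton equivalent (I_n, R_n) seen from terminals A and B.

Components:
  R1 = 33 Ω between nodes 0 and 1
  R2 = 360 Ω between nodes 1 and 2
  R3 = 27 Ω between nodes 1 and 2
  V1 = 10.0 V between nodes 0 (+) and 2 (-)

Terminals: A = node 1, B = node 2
Find the Thévenin equivalent first; then I_n = V_th/R_th and R_n = R_th.
Step 1 — V_th is the open-circuit voltage V_A - V_B (nothing connected across the terminals).
Nodal analysis, taking node 2 as the 0 V reference.
Source V1 fixes V_0 = 10 V.
KCL at each unknown node (sum of currents leaving = 0; resistances in Ω):
  Node 1: (V_1 - 10)/33 + (V_1 - 0)/360 + (V_1 - 0)/27 = 0
Collecting terms: 0.07012 × V_1 = 0.303  =>  V_1 = 4.322 V
V_th = V_1 - V_2 = 4.322 - 0 = 4.322 V
Step 2 — R_th: zero the source — replace V1 by a short circuit (node 2 merges into node 0) — and find the resistance seen between A (node 1) and B (node 0).
Reduce the network between node 1 (A) and node 0 (B) by series/parallel combination:
  Rp1 = R1 ‖ R2 ‖ R3 (parallel, all between nodes 0 and 1) = 1/(1/33 + 1/360 + 1/27) = 14.26 Ω
R_th = 14.26 Ω
I_n = V_th/R_th = 4.322/14.26 = 0.303 A, and R_n = R_th = 14.26 Ω

Final answer: I_n = 0.303 A, R_n = 14.26 Ω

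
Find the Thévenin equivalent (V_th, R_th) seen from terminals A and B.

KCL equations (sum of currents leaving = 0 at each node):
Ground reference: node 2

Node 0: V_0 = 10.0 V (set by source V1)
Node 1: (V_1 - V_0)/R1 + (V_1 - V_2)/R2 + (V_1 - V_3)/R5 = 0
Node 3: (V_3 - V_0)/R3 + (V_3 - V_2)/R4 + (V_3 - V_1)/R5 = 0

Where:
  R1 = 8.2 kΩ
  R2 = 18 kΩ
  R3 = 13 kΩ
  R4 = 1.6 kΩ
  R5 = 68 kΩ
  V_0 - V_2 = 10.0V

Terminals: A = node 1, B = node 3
Step 1 — V_th is the open-circuit voltage V_A - V_B (nothing connected across the terminals).
Nodal analysis, taking node 2 as the 0 V reference.
Source V1 fixes V_0 = 10 V.
KCL at each unknown node (sum of currents leaving = 0; resistances in Ω):
  Node 1: (V_1 - 10)/8200 + (V_1 - 0)/18000 + (V_1 - V_3)/68000 = 0
  Node 3: (V_3 - 10)/13000 + (V_3 - 0)/1600 + (V_3 - V_1)/68000 = 0
Collecting terms (coefficients in siemens):
  0.0001922·V_1 - 0.00001471·V_3 = 0.00122
  0.0007166·V_3 - 0.00001471·V_1 = 0.0007692
Determinant D = (0.0001922)(0.0007166) - (-0.00001471)(-0.00001471) = 0.0000001375
V_1 = [(0.00122)(0.0007166) - (-0.00001471)(0.0007692)]/D = 6.437 V
V_3 = [(0.0001922)(0.0007692) - (0.00122)(-0.00001471)]/D = 1.205 V
V_th = V_1 - V_3 = 6.437 - 1.205 = 5.231 V
Step 2 — R_th: zero the source — replace V1 by a short circuit (node 2 merges into node 0) — and find the resistance seen between A (node 1) and B (node 3).
Reduce the network between node 1 (A) and node 3 (B) by series/parallel combination:
  Rp1 = R1 ‖ R2 (parallel, both between nodes 0 and 1) = 1/(1/8200 + 1/18000) = 5634 Ω
  Rp2 = R3 ‖ R4 (parallel, both between nodes 0 and 3) = 1/(1/13000 + 1/1600) = 1425 Ω
  Rs1 = Rp1 + Rp2 (series, joined only at node 0) = 5634 + 1425 = 7058 Ω
  Rp3 = R5 ‖ Rs1 (parallel, both between nodes 1 and 3) = 1/(1/68000 + 1/7058) = 6395 Ω
R_th = 6.395 kΩ

Final answer: V_th = 5.231 V, R_th = 6.395 kΩ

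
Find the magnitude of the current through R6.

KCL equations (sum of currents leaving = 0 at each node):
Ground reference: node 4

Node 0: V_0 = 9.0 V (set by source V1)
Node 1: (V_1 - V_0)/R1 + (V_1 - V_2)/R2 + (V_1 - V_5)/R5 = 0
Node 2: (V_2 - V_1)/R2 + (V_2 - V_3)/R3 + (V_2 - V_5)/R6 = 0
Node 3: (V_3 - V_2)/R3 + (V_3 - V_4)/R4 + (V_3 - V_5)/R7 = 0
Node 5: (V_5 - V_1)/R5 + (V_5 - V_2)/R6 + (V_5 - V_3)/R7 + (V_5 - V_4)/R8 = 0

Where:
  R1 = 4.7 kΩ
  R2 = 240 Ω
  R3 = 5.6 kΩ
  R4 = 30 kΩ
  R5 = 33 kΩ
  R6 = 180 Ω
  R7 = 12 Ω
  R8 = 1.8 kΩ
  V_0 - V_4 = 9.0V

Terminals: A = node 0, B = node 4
Nodal analysis, taking node 4 as the 0 V reference.
Source V1 fixes V_0 = 9 V.
KCL at each unknown node (sum of currents leaving = 0; resistances in Ω):
  Node 1: (V_1 - 9)/4700 + (V_1 - V_2)/240 + (V_1 - V_5)/33000 = 0
  Node 2: (V_2 - V_1)/240 + (V_2 - V_3)/5600 + (V_2 - V_5)/180 = 0
  Node 3: (V_3 - V_2)/5600 + (V_3 - 0)/30000 + (V_3 - V_5)/12 = 0
  Node 5: (V_5 - V_1)/33000 + (V_5 - V_2)/180 + (V_5 - V_3)/12 + (V_5 - 0)/1800 = 0
Collecting terms (coefficients in siemens):
  0.00441·V_1 - 0.004167·V_2 - 0.0000303·V_5 = 0.001915
  0.009901·V_2 - 0.004167·V_1 - 0.0001786·V_3 - 0.005556·V_5 = 0
  0.08355·V_3 - 0.0001786·V_2 - 0.08333·V_5 = 0
  0.08947·V_5 - 0.0000303·V_1 - 0.005556·V_2 - 0.08333·V_3 = 0
Solving these 4 simultaneous equations (Gaussian elimination) gives:
  V_1 = 2.786 V, V_2 = 2.473 V, V_3 = 2.245 V, V_5 = 2.245 V
I_R6 = (V_2 - V_5)/R6 = (2.473 - 2.245)/180 = 0.001265 A
|I_R6| = 0.001265 A

Final answer: |I_R6| = 0.001265 A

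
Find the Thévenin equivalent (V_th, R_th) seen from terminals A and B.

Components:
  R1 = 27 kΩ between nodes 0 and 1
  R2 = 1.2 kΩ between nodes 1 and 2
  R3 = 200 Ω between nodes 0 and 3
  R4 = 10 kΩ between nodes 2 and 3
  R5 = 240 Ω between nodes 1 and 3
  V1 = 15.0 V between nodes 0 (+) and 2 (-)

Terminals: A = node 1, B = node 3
Step 1 — V_th is the open-circuit voltage V_A - V_B (nothing connected across the terminals).
Nodal analysis, taking node 2 as the 0 V reference.
Source V1 fixes V_0 = 15 V.
KCL at each unknown node (sum of currents leaving = 0; resistances in Ω):
  Node 1: (V_1 - 15)/27000 + (V_1 - 0)/1200 + (V_1 - V_3)/240 = 0
  Node 3: (V_3 - 15)/200 + (V_3 - 0)/10000 + (V_3 - V_1)/240 = 0
Collecting terms (coefficients in siemens):
  0.005037·V_1 - 0.004167·V_3 = 0.0005556
  0.009267·V_3 - 0.004167·V_1 = 0.075
Determinant D = (0.005037)(0.009267) - (-0.004167)(-0.004167) = 0.00002932
V_1 = [(0.0005556)(0.009267) - (-0.004167)(0.075)]/D = 10.84 V
V_3 = [(0.005037)(0.075) - (0.0005556)(-0.004167)]/D = 12.97 V
V_th = V_1 - V_3 = 10.84 - 12.97 = -2.13 V
Step 2 — R_th: zero the source — replace V1 by a short circuit (node 2 merges into node 0) — and find the resistance seen between A (node 1) and B (node 3).
Reduce the network between node 1 (A) and node 3 (B) by series/parallel combination:
  Rp1 = R1 ‖ R2 (parallel, both between nodes 0 and 1) = 1/(1/27000 + 1/1200) = 1149 Ω
  Rp2 = R3 ‖ R4 (parallel, both between nodes 0 and 3) = 1/(1/200 + 1/10000) = 196.1 Ω
  Rs1 = Rp1 + Rp2 (series, joined only at node 0) = 1149 + 196.1 = 1345 Ω
  Rp3 = R5 ‖ Rs1 (parallel, both between nodes 1 and 3) = 1/(1/240 + 1/1345) = 203.7 Ω
R_th = 203.7 Ω

Final answer: V_th = -2.13 V, R_th = 203.7 Ω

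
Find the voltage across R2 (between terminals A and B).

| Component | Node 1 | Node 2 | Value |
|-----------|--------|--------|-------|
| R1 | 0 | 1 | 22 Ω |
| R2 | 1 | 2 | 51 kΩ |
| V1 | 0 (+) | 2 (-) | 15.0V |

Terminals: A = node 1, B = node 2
R1 and R2 are in series across V1 (node 0 → node 1 → node 2), and the output A–B is taken across R2, so this is a voltage divider.
Series current: I = V1/(R1 + R2) = 15/(22 + 51000) = 15/51020 = 0.000294 A
V_R2 = I × R2 = V1 × R2/(R1 + R2) = 15 × 51000/51020 = 14.99 V

Final answer: 14.99 V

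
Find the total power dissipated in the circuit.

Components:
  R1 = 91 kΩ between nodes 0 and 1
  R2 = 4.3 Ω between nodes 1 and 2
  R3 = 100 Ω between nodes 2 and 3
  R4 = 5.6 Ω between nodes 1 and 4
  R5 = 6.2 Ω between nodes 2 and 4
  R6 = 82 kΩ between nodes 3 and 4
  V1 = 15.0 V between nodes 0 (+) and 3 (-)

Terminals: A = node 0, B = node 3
Nodal analysis, taking node 3 as the 0 V reference.
Source V1 fixes V_0 = 15 V.
KCL at each unknown node (sum of currents leaving = 0; resistances in Ω):
  Node 1: (V_1 - 15)/91000 + (V_1 - V_2)/4.3 + (V_1 - V_4)/5.6 = 0
  Node 2: (V_2 - V_1)/4.3 + (V_2 - 0)/100 + (V_2 - V_4)/6.2 = 0
  Node 4: (V_4 - V_1)/5.6 + (V_4 - V_2)/6.2 + (V_4 - 0)/82000 = 0
Collecting terms (coefficients in siemens):
  0.4111·V_1 - 0.2326·V_2 - 0.1786·V_4 = 0.0001648
  0.4038·V_2 - 0.2326·V_1 - 0.1613·V_4 = 0
  0.3399·V_4 - 0.1786·V_1 - 0.1613·V_2 = 0
Solving these 3 simultaneous equations (Gaussian elimination) gives:
  V_1 = 0.01696 V, V_2 = 0.01644 V, V_4 = 0.01672 V
Power in each resistor, P = (ΔV)²/R:
  P_R1 = (15 - 0.01696)²/91000 = 0.002467 W
  P_R2 = (0.01696 - 0.01644)²/4.3 = 0.00000006254 W
  P_R3 = (0.01644 - 0)²/100 = 0.000002704 W
  P_R4 = (0.01696 - 0.01672)²/5.6 = 0.00000001087 W
  P_R5 = (0.01644 - 0.01672)²/6.2 = 0.00000001192 W
  P_R6 = (0 - 0.01672)²/82000 = 0.000000003408 W
P_total = P_R1 + P_R2 + P_R3 + P_R4 + P_R5 + P_R6 = 0.00247 W

Final answer: 0.00247 W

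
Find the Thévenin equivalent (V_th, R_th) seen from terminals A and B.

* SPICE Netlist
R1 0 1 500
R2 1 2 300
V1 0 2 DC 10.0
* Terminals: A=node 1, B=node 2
Step 1 — V_th is the open-circuit voltage V_A - V_B (nothing connected across the terminals).
Nodal analysis, taking node 2 as the 0 V reference.
Source V1 fixes V_0 = 10 V.
KCL at each unknown node (sum of currents leaving = 0; resistances in Ω):
  Node 1: (V_1 - 10)/500 + (V_1 - 0)/300 = 0
Collecting terms: 0.005333 × V_1 = 0.02  =>  V_1 = 3.75 V
V_th = V_1 - V_2 = 3.75 - 0 = 3.75 V
Step 2 — R_th: zero the source — replace V1 by a short circuit (node 2 merges into node 0) — and find the resistance seen between A (node 1) and B (node 0).
Reduce the network between node 1 (A) and node 0 (B) by series/parallel combination:
  Rp1 = R1 ‖ R2 (parallel, both between nodes 0 and 1) = 1/(1/500 + 1/300) = 187.5 Ω
R_th = 187.5 Ω

Final answer: V_th = 3.75 V, R_th = 187.5 Ω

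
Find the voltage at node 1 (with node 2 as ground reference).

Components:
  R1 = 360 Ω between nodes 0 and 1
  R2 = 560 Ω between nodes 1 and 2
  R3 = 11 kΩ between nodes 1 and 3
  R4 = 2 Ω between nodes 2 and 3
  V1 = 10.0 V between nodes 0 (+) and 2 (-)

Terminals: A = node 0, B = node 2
Nodal analysis, taking node 2 as the 0 V reference.
Source V1 fixes V_0 = 10 V.
KCL at each unknown node (sum of currents leaving = 0; resistances in Ω):
  Node 1: (V_1 - 10)/360 + (V_1 - 0)/560 + (V_1 - V_3)/11000 = 0
  Node 3: (V_3 - V_1)/11000 + (V_3 - 0)/2 = 0
Collecting terms (coefficients in siemens):
  0.004654·V_1 - 0.00009091·V_3 = 0.02778
  0.5001·V_3 - 0.00009091·V_1 = 0
Determinant D = (0.004654)(0.5001) - (-0.00009091)(-0.00009091) = 0.002328
V_1 = [(0.02778)(0.5001) - (-0.00009091)(0)]/D = 5.968 V
V_3 = [(0.004654)(0) - (0.02778)(-0.00009091)]/D = 0.001085 V
The requested potential is V_1 = 5.968 V.

Final answer: V_1 = 5.968 V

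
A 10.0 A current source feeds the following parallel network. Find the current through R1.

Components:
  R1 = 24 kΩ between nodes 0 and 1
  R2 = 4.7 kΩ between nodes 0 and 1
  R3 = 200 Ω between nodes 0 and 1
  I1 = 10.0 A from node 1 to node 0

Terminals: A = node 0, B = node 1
All resistors sit directly between nodes 0 and 1, so they are in parallel and share one voltage V; the full source current 10 A splits among them.
1/R_par = 1/24000 + 1/4700 + 1/200 = 0.005254 S  =>  R_par = 190.3 Ω
V = I × R_par = 10 × 190.3 = 1903 V
I_R1 = V/R1 = 1903/24000 = 0.0793 A

Final answer: 0.0793 A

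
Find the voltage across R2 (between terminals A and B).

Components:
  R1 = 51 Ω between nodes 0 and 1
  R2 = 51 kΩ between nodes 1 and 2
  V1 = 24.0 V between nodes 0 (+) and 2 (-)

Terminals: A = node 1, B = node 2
R1 and R2 are in series across V1 (node 0 → node 1 → node 2), and the output A–B is taken across R2, so this is a voltage divider.
Series current: I = V1/(R1 + R2) = 24/(51 + 51000) = 24/51050 = 0.0004701 A
V_R2 = I × R2 = V1 × R2/(R1 + R2) = 24 × 51000/51050 = 23.98 V

Final answer: 23.98 V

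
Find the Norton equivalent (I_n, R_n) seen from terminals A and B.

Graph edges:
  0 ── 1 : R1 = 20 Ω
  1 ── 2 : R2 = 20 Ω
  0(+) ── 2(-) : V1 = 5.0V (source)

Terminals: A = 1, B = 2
Find the Thévenin equivalent first; then I_n = V_th/R_th and R_n = R_th.
Step 1 — V_th is the open-circuit voltage V_A - V_B (nothing connected across the terminals).
Nodal analysis, taking node 2 as the 0 V reference.
Source V1 fixes V_0 = 5 V.
KCL at each unknown node (sum of currents leaving = 0; resistances in Ω):
  Node 1: (V_1 - 5)/20 + (V_1 - 0)/20 = 0
Collecting terms: 0.1 × V_1 = 0.25  =>  V_1 = 2.5 V
V_th = V_1 - V_2 = 2.5 - 0 = 2.5 V
Step 2 — R_th: zero the source — replace V1 by a short circuit (node 2 merges into node 0) — and find the resistance seen between A (node 1) and B (node 0).
Reduce the network between node 1 (A) and node 0 (B) by series/parallel combination:
  Rp1 = R1 ‖ R2 (parallel, both between nodes 0 and 1) = 1/(1/20 + 1/20) = 10 Ω
R_th = 10 Ω
I_n = V_th/R_th = 2.5/10 = 0.25 A, and R_n = R_th = 10 Ω

Final answer: I_n = 0.25 A, R_n = 10 Ω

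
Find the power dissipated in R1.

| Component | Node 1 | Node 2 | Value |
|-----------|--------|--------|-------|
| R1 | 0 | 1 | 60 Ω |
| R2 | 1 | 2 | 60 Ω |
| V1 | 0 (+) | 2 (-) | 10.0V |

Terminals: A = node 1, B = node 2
Nodal analysis, taking node 2 as the 0 V reference.
Source V1 fixes V_0 = 10 V.
KCL at each unknown node (sum of currents leaving = 0; resistances in Ω):
  Node 1: (V_1 - 10)/60 + (V_1 - 0)/60 = 0
Collecting terms: 0.03333 × V_1 = 0.1667  =>  V_1 = 5 V
I_R1 = (V_0 - V_1)/R1 = (10 - 5)/60 = 0.08333 A
P_R1 = I_R1² × R1 = (0.08333)² × 60 = 0.4167 W

Final answer: 0.4167 W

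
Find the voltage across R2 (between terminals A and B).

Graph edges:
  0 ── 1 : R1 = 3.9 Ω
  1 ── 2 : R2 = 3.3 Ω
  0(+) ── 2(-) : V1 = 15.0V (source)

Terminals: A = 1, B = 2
R1 and R2 are in series across V1 (node 0 → node 1 → node 2), and the output A–B is taken across R2, so this is a voltage divider.
Series current: I = V1/(R1 + R2) = 15/(3.9 + 3.3) = 15/7.2 = 2.083 A
V_R2 = I × R2 = V1 × R2/(R1 + R2) = 15 × 3.3/7.2 = 6.875 V

Final answer: 6.875 V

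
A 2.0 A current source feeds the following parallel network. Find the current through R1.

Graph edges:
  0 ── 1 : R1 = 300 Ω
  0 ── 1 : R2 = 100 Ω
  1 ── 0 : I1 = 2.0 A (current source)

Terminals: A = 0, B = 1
All resistors sit directly between nodes 0 and 1, so they are in parallel and share one voltage V; the full source current 2 A splits among them.
1/R_par = 1/300 + 1/100 = 0.01333 S  =>  R_par = 75 Ω
V = I × R_par = 2 × 75 = 150 V
I_R1 = V/R1 = 150/300 = 0.5 A

Final answer: 0.5 A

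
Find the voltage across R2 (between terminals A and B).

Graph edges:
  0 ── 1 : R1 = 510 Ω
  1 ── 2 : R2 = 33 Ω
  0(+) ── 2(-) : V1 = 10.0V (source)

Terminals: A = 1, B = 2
R1 and R2 are in series across V1 (node 0 → node 1 → node 2), and the output A–B is taken across R2, so this is a voltage divider.
Series current: I = V1/(R1 + R2) = 10/(510 + 33) = 10/543 = 0.01842 A
V_R2 = I × R2 = V1 × R2/(R1 + R2) = 10 × 33/543 = 0.6077 V

Final answer: 0.6077 V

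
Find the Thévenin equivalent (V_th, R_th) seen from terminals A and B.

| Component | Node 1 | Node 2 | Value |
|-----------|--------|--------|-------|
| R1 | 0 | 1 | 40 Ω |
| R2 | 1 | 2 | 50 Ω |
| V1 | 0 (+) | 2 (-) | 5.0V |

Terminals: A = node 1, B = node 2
Step 1 — V_th is the open-circuit voltage V_A - V_B (nothing connected across the terminals).
Nodal analysis, taking node 2 as the 0 V reference.
Source V1 fixes V_0 = 5 V.
KCL at each unknown node (sum of currents leaving = 0; resistances in Ω):
  Node 1: (V_1 - 5)/40 + (V_1 - 0)/50 = 0
Collecting terms: 0.045 × V_1 = 0.125  =>  V_1 = 2.778 V
V_th = V_1 - V_2 = 2.778 - 0 = 2.778 V
Step 2 — R_th: zero the source — replace V1 by a short circuit (node 2 merges into node 0) — and find the resistance seen between A (node 1) and B (node 0).
Reduce the network between node 1 (A) and node 0 (B) by series/parallel combination:
  Rp1 = R1 ‖ R2 (parallel, both between nodes 0 and 1) = 1/(1/40 + 1/50) = 22.22 Ω
R_th = 22.22 Ω

Final answer: V_th = 2.778 V, R_th = 22.22 Ω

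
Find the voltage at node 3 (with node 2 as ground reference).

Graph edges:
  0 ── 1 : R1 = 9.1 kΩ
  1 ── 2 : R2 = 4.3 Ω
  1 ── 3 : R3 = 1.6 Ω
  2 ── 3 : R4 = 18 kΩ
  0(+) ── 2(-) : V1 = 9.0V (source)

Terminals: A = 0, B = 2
Nodal analysis, taking node 2 as the 0 V reference.
Source V1 fixes V_0 = 9 V.
KCL at each unknown node (sum of currents leaving = 0; resistances in Ω):
  Node 1: (V_1 - 9)/9100 + (V_1 - 0)/4.3 + (V_1 - V_3)/1.6 = 0
  Node 3: (V_3 - V_1)/1.6 + (V_3 - 0)/18000 = 0
Collecting terms (coefficients in siemens):
  0.8577·V_1 - 0.625·V_3 = 0.000989
  0.6251·V_3 - 0.625·V_1 = 0
Determinant D = (0.8577)(0.6251) - (-0.625)(-0.625) = 0.1455
V_1 = [(0.000989)(0.6251) - (-0.625)(0)]/D = 0.00425 V
V_3 = [(0.8577)(0) - (0.000989)(-0.625)]/D = 0.004249 V
The requested potential is V_3 = 0.004249 V.

Final answer: V_3 = 0.004249 V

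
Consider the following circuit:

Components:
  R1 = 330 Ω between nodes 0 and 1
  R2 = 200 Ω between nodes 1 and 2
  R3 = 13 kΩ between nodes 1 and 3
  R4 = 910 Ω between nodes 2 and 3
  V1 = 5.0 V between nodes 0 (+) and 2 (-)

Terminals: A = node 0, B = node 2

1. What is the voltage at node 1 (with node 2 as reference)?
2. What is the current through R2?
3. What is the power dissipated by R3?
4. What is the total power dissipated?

Nodal analysis, taking node 2 as the 0 V reference.
Source V1 fixes V_0 = 5 V.
KCL at each unknown node (sum of currents leaving = 0; resistances in Ω):
  Node 1: (V_1 - 5)/330 + (V_1 - 0)/200 + (V_1 - V_3)/13000 = 0
  Node 3: (V_3 - V_1)/13000 + (V_3 - 0)/910 = 0
Collecting terms (coefficients in siemens):
  0.008107·V_1 - 0.00007692·V_3 = 0.01515
  0.001176·V_3 - 0.00007692·V_1 = 0
Determinant D = (0.008107)(0.001176) - (-0.00007692)(-0.00007692) = 0.000009527
V_1 = [(0.01515)(0.001176) - (-0.00007692)(0)]/D = 1.87 V
V_3 = [(0.008107)(0) - (0.01515)(-0.00007692)]/D = 0.1223 V
Part 1:
  Read off the nodal solution: V_1 = 1.87 V
Part 2:
  I_R2 = (V_1 - V_2)/R2 = (1.87 - 0)/200 = 0.00935 A
  Magnitude: I_R2 = 0.00935 A
Part 3:
  I_R3 = (V_1 - V_3)/R3 = (1.87 - 0.1223)/13000 = 0.0001344 A
  P_R3 = I_R3² × R3 = (0.0001344)² × 13000 = 0.000235 W
Part 4:
  Power in each resistor, P = (ΔV)²/R:
    P_R1 = (5 - 1.87)²/330 = 0.02969 W
    P_R2 = (1.87 - 0)²/200 = 0.01749 W
    P_R3 = (1.87 - 0.1223)²/13000 = 0.000235 W
    P_R4 = (0 - 0.1223)²/910 = 0.00001645 W
  P_total = P_R1 + P_R2 + P_R3 + P_R4 = 0.04742 W

Final answers:
1. V_1 = 1.87 V
2. I_R2 = 0.00935 A
3. P_R3 = 0.000235 W
4. P_total = 0.04742 W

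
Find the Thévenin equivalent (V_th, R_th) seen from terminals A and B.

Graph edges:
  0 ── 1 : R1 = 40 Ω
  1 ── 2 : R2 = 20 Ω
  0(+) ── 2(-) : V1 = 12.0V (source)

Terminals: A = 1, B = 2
Step 1 — V_th is the open-circuit voltage V_A - V_B (nothing connected across the terminals).
Nodal analysis, taking node 2 as the 0 V reference.
Source V1 fixes V_0 = 12 V.
KCL at each unknown node (sum of currents leaving = 0; resistances in Ω):
  Node 1: (V_1 - 12)/40 + (V_1 - 0)/20 = 0
Collecting terms: 0.075 × V_1 = 0.3  =>  V_1 = 4 V
V_th = V_1 - V_2 = 4 - 0 = 4 V
Step 2 — R_th: zero the source — replace V1 by a short circuit (node 2 merges into node 0) — and find the resistance seen between A (node 1) and B (node 0).
Reduce the network between node 1 (A) and node 0 (B) by series/parallel combination:
  Rp1 = R1 ‖ R2 (parallel, both between nodes 0 and 1) = 1/(1/40 + 1/20) = 13.33 Ω
R_th = 13.33 Ω

Final answer: V_th = 4 V, R_th = 13.33 Ω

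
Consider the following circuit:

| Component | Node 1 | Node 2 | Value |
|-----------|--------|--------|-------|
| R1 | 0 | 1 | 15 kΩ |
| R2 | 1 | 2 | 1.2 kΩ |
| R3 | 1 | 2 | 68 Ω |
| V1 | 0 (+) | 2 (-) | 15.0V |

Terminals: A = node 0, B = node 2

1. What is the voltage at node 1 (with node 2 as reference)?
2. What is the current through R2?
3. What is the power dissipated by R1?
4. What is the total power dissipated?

Nodal analysis, taking node 2 as the 0 V reference.
Source V1 fixes V_0 = 15 V.
KCL at each unknown node (sum of currents leaving = 0; resistances in Ω):
  Node 1: (V_1 - 15)/15000 + (V_1 - 0)/1200 + (V_1 - 0)/68 = 0
Collecting terms: 0.01561 × V_1 = 0.001  =>  V_1 = 0.06408 V
Part 1:
  Read off the nodal solution: V_1 = 0.06408 V
Part 2:
  I_R2 = (V_1 - V_2)/R2 = (0.06408 - 0)/1200 = 0.0000534 A
  Magnitude: I_R2 = 0.0000534 A
Part 3:
  I_R1 = (V_0 - V_1)/R1 = (15 - 0.06408)/15000 = 0.0009957 A
  P_R1 = I_R1² × R1 = (0.0009957)² × 15000 = 0.01487 W
Part 4:
  Power in each resistor, P = (ΔV)²/R:
    P_R1 = (15 - 0.06408)²/15000 = 0.01487 W
    P_R2 = (0.06408 - 0)²/1200 = 0.000003422 W
    P_R3 = (0.06408 - 0)²/68 = 0.00006038 W
  P_total = P_R1 + P_R2 + P_R3 = 0.01494 W

Final answers:
1. V_1 = 0.06408 V
2. I_R2 = 5.34e-05 A
3. P_R1 = 0.01487 W
4. P_total = 0.01494 W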